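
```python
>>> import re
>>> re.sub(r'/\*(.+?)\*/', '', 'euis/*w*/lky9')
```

Matches: at [4:9] → '/*w*/'.
Every occurrence is swapped for ''.

'euislky9'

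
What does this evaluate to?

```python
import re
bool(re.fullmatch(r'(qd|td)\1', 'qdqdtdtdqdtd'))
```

`\1` is not a pattern — it's the concrete string captured by group 1, re-applied verbatim.
`fullmatch` succeeds only if the pattern covers the string from start to end.
Here there's no way to consume every character, so the call returns None, and `bool(None)` is False.

False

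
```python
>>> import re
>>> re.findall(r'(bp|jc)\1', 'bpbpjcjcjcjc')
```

['bp', 'jc', 'jc']

A backreference is literal: `\1` must see the identical characters the first group matched.
Because there's exactly one group, `findall` drops the full match and keeps group 1 from each hit.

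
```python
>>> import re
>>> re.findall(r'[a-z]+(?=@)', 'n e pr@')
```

The positive lookaround only admits positions where the adjacent text matches; those characters stay outside the span.
Scanning left to right: at [4:6] → 'pr'.
Since nothing is captured, `findall` lists the 1 matched substring directly.

['pr']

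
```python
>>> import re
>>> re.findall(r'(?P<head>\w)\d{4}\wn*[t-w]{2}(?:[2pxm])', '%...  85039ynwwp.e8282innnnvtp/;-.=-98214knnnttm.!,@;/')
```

This matches a word character (captured as 'head'); then exactly 4 of a digit, then a word character; then zero or more of a literal 'n', then exactly 2 of a character in [t-w]; then one of [2pxm] (non-capturing group).
Walking the string: at [6:16] match '85039ynwwp', group 1 = '8'; at [17:30] match 'e8282innnnvtp', group 1 = 'e'; at [36:48] match '98214knnnttm', group 1 = '9'.
`findall` collects group 1 from each match (3 total).

['8', 'e', '9']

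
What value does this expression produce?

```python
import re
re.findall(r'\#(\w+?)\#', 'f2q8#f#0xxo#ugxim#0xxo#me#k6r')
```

Scanning left to right: at [4:7] match '#f#', group 1 = 'f'; at [11:18] match '#ugxim#', group 1 = 'ugxim'; at [22:26] match '#me#', group 1 = 'me'.
`findall` collects group 1 from each match (3 total).

['f', 'ugxim', 'me']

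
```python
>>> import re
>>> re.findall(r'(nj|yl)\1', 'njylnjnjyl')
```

The backreference `\1` re-matches whatever the first group consumed, character for character.
Because there's exactly one group, `findall` drops the full match and keeps group 1 from the one hit.

['nj']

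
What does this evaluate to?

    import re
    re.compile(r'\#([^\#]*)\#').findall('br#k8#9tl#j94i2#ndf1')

Scanning left to right: at [2:6] match '#k8#', group 1 = 'k8'; at [9:16] match '#j94i2#', group 1 = 'j94i2'.
Because there's exactly one group, `findall` drops the full match and keeps group 1 from each hit.

['k8', 'j94i2']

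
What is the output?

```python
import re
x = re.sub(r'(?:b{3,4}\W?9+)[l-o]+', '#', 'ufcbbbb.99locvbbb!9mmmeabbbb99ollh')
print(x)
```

ufc#cv#ea#h

`sub` substitutes '#' at each match site.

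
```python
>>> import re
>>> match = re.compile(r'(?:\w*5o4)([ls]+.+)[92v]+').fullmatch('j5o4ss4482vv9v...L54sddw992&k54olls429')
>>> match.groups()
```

('ss4482vv9v...L54sddw992&k54olls42',)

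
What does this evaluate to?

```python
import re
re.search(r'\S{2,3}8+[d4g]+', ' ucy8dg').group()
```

'ucy8dg'

The pattern matches 2 to 3 of a non-whitespace character; then one or more of a literal '8'; then one or more of one of [d4g].
`re.search` scans for the first position where the pattern succeeds.
The match spans [1:7] → 'ucy8dg'.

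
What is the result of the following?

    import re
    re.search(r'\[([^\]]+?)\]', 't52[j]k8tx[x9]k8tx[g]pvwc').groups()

The match spans [3:6] → '[j]'.
Captured: group 1 = 'j'.

('j',)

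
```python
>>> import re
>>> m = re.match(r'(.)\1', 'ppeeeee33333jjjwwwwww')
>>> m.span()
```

`\1` has to match the exact text group 1 already captured.
`match` is anchored at position 0; if the pattern doesn't fit there, it returns None.
The match spans [0:2] → 'pp'.
Captured: group 1 = 'p'.

(0, 2)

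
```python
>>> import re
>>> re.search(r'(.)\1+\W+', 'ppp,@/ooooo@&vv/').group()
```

`\1` has to match the exact text group 1 already captured.
`re.search` scans for the first position where the pattern succeeds.
The match spans [0:6] → 'ppp,@/'.
Captured: group 1 = 'p'.

'ppp,@/'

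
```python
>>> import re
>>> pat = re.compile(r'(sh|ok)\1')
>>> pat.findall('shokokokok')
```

['ok', 'ok']

A backreference is literal: `\1` must see the identical characters the first group matched.
With a single group, `findall` returns only what that group captured — 2 items.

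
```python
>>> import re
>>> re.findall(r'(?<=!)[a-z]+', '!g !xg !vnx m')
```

['g', 'xg', 'vnx']

The lookaround is zero-width — it requires the adjacent text to match without consuming it, so the asserted text isn't part of the match.
Scanning left to right: at [1:2] → 'g'; at [4:6] → 'xg'; at [8:11] → 'vnx'.
With no groups in the pattern, `findall` gives back each whole match — 3 here.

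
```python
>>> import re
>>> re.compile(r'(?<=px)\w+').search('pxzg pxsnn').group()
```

Lookahead/lookbehind check context without consuming it, so the matched span excludes the asserted characters.
`re.search` tries every starting position until one works.
The match spans [2:4] → 'zg'.

'zg'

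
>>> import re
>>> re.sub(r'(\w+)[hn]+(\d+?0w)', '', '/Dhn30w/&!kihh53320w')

Pattern: one or more of a word character (captured); then one or more of one of [hn]; then one or more of a digit (lazy), then the literal '0w' (captured).
Matches: at [1:7] → 'Dhn30w'; at [10:20] → 'kihh53320w'.
Every occurrence is swapped for ''.

'//&!'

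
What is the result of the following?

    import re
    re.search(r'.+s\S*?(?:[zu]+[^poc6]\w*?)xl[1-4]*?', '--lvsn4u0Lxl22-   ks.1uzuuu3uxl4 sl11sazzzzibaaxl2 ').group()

'--lvsn4u0Lxl22-   ks.1uzuuu3uxl4 sl11sazzzzibaaxl'

This matches one or more of any character, then the literal 's', then zero or more of a non-whitespace character (lazy); then one or more of one of [zu], then any character except [poc6], then zero or more of a word character (lazy) (non-capturing group); then the literal 'xl', then zero or more of a character in [1-4] (lazy).
With the lazy modifier that quantifier settles for the fewest repetitions that let the rest of the pattern succeed (the atoms after it are unaffected and can still be greedy).
`re.search` tries every starting position until one works.
The match spans [0:49] → '--lvsn4u0Lxl22-   ks.1uzuuu3uxl4 sl11sazzzzibaaxl'.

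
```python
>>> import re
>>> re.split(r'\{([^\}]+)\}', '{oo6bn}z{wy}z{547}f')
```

['', 'oo6bn', 'z', 'wy', 'z', '547', 'f']

Matches to split on: at [0:7] → '{oo6bn}'; at [8:12] → '{wy}'; at [13:18] → '{547}'.
`re.split` interleaves the captured-group text with the surrounding fragments.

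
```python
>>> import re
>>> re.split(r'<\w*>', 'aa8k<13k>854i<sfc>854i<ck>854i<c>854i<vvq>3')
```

['aa8k', '854i', '854i', '854i', '854i', '3']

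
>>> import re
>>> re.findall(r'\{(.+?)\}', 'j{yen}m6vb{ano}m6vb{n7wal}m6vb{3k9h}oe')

['yen', 'ano', 'n7wal', '3k9h']

Because the quantifier is non-greedy, it stops expanding at the earliest point where the rest of the pattern can succeed.
Walking the string: at [1:6] match '{yen}', group 1 = 'yen'; at [10:15] match '{ano}', group 1 = 'ano'; at [19:26] match '{n7wal}', group 1 = 'n7wal'; at [30:36] match '{3k9h}', group 1 = '3k9h'.
With a single group, `findall` returns only what that group captured — 4 items.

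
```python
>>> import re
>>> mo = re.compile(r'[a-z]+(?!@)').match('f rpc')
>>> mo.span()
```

(0, 1)

`match` is anchored at position 0; if the pattern doesn't fit there, it returns None.
The match spans [0:1] → 'f'.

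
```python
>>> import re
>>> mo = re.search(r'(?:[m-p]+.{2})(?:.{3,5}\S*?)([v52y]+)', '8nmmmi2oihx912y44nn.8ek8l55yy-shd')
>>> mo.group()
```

This matches one or more of a character in [m-p], then exactly 2 of any character (non-capturing group); then 3 to 5 of any character, then zero or more of a non-whitespace character (lazy) (non-capturing group); then one or more of one of [v52y] (captured).
A non-greedy quantifier consumes as few characters as it can — just enough that the remainder of the pattern still matches from where it stops; whatever follows it matches normally.
`re.search` tries every starting position until one works.
The match spans [1:15] → 'nmmmi2oihx912y'.
Captured: group 1 = '2y'.

'nmmmi2oihx912y'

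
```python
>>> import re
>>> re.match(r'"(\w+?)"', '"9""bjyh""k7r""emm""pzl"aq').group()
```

`match` is anchored at position 0; if the pattern doesn't fit there, it returns None.
The match spans [0:3] → '"9"'.

'"9"'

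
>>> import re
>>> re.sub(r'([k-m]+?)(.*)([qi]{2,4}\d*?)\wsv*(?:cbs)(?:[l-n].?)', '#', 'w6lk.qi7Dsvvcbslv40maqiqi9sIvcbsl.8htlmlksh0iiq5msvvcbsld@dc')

Pattern: one or more of a character in [k-m] (lazy) (captured); then zero or more of any character (captured); then 2 to 4 of one of [qi], then zero or more of a digit (lazy) (captured); then a word character, then the literal 's', then zero or more of the literal 'v'; then the literal 'c', then the literal 'bs' (non-capturing group); then a character in [l-n], then optionally any character (non-capturing group).
Matches: at [2:57] → 'lk.qi7Dsvvcbslv40maqiqi9sIvcbsl.8htlmlksh0iiq5msvvcbsld'.
Each match is replaced by '#'.

'w6#@dc'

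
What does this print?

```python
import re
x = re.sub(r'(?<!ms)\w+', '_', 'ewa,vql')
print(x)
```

Because the assertion is negative and zero-width, positions next to the forbidden text are skipped.
Matches: at [0:3] → 'ewa'; at [4:7] → 'vql'.
Each match is replaced by '_'.

_,_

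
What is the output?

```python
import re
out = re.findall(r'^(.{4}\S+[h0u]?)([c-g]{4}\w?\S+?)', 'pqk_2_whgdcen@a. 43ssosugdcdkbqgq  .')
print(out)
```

[('pqk_2_wh', 'gdcen@')]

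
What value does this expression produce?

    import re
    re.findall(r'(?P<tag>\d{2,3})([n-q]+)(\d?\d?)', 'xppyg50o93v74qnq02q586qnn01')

The pattern matches 2 to 3 of a digit (captured as 'tag'); then one or more of a character in [n-q] (captured); then optionally a digit, then optionally a digit (captured).
Scanning left to right: at [5:10] match '50o93', groups = ('50', 'o', '93'); at [11:18] match '74qnq02', groups = ('74', 'qnq', '02'); at [19:27] match '586qnn01', groups = ('586', 'qnn', '01').
With 3 capturing groups, `findall` returns a 3-tuple per match.

[('50', 'o', '93'), ('74', 'qnq', '02'), ('586', 'qnn', '01')]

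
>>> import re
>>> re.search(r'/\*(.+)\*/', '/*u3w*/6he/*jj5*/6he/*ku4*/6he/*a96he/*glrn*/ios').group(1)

'u3w*/6he/*jj5*/6he/*ku4*/6he/*a96he/*glrn'

The match spans [0:45] → '/*u3w*/6he/*jj5*/6he/*ku4*/6he/*a96he/*glrn*/'.
Captured: group 1 = 'u3w*/6he/*jj5*/6he/*ku4*/6he/*a96he/*glrn'.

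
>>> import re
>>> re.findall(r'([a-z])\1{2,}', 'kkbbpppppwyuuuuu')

`\1` is not a pattern — it's the concrete string captured by group 1, re-applied verbatim.
With a single group, `findall` returns only what that group captured — 2 items.

['p', 'u']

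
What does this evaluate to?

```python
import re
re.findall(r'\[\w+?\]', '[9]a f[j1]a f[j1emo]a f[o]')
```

Since nothing is captured, `findall` lists the 4 matched substrings directly.

['[9]', '[j1]', '[j1emo]', '[o]']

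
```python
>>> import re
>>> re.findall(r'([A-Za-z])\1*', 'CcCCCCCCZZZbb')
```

['C', 'c', 'C', 'Z', 'b']

`\1` has to match the exact text group 1 already captured.
Matches: at [0:1] match 'C', group 1 = 'C'; at [1:2] match 'c', group 1 = 'c'; at [2:8] match 'CCCCCC', group 1 = 'C'; at [8:11] match 'ZZZ', group 1 = 'Z'; at [11:13] match 'bb', group 1 = 'b'.
Because there's exactly one group, `findall` drops the full match and keeps group 1 from each hit.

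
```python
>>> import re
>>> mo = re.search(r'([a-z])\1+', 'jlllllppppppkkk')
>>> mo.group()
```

'lllll'

After group 1 captures some text, `\1` only succeeds where that same text appears again.
The match spans [1:6] → 'lllll'.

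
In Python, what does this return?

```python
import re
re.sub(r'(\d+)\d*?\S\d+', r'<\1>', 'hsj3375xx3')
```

'hsj<33>xx3'

The pattern matches one or more of a digit (captured); then zero or more of a digit (lazy), then a non-whitespace character, then one or more of a digit.
`\1` in the replacement pulls in group 1's text for each match.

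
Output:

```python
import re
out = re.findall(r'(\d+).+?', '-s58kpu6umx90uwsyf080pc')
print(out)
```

['58', '6', '90', '080']

Pattern: one or more of a digit (captured); then one or more of any character (lazy).
With the lazy modifier that quantifier settles for the fewest repetitions that let the rest of the pattern succeed (the atoms after it are unaffected and can still be greedy).
Walking the string: at [2:5] match '58k', group 1 = '58'; at [7:9] match '6u', group 1 = '6'; at [11:14] match '90u', group 1 = '90'; at [18:22] match '080p', group 1 = '080'.
With a single group, `findall` returns only what that group captured — 4 items.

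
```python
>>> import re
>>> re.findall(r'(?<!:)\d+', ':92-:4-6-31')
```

The negative lookahead/lookbehind blocks any match where the forbidden context is present.
Matches: at [2:3] → '2'; at [7:8] → '6'; at [9:11] → '31'.
No capturing groups, so `findall` returns the 3 full match strings.

['2', '6', '31']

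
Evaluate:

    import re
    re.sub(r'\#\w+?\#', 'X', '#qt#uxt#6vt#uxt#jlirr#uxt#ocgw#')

'XuxtXuxtXuxtX'

Each match is replaced by 'X'.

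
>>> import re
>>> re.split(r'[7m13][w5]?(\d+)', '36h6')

This matches one of [7m13], then optionally one of [w5]; then one or more of a digit (captured).
With a capturing group present, the delimiter's captured portion is kept in the result list.

['', '6', 'h6']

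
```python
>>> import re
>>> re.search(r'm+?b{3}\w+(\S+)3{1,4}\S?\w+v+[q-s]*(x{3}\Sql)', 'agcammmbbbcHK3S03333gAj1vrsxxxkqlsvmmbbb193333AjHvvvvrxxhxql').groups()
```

This matches one or more of the literal 'm' (lazy), then exactly 3 of a literal 'b', then one or more of a word character; then one or more of a non-whitespace character (captured); then 1 to 4 of the literal '3', then optionally a non-whitespace character, then one or more of a word character; then one or more of a literal 'v', then zero or more of a character in [q-s]; then exactly 3 of the literal 'x', then a non-whitespace character, then the literal 'ql' (captured).
Unlike `match`, `search` isn't anchored — it looks for the pattern anywhere in the string.
The match spans [4:33] → 'mmmbbbcHK3S03333gAj1vrsxxxkql'.
Captured: group 1 = '3', group 2 = 'xxxkql'.

('3', 'xxxkql')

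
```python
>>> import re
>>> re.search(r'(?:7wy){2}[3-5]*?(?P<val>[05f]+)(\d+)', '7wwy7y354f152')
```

Pattern: the literal '7wy' repeated 2 times, then zero or more of a character in [3-5] (lazy); then one or more of one of [05f] (captured as 'val'); then one or more of a digit (captured).
`search` walks the string left to right and returns the first match it finds.
Here nothing in the string fits, so the call returns None.

None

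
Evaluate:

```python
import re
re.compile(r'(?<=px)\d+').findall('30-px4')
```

The `(?=…)`/`(?<=…)` assertion just peeks at neighbouring text; it doesn't advance the match position.
No capturing groups, so `findall` returns the 1 full match string.

['4']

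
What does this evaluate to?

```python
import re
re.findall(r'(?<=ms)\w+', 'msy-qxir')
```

The lookaround is zero-width — it requires the adjacent text to match without consuming it, so the asserted text isn't part of the match.
No capturing groups, so `findall` returns the 1 full match string.

['y']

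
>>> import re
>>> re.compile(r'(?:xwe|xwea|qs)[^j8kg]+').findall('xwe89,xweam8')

['xweam']

Walking the string: at [6:11] → 'xweam'.
`findall` yields the raw match text (1 of them) because the pattern has no groups.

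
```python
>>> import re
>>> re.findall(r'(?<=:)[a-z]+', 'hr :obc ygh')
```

['obc']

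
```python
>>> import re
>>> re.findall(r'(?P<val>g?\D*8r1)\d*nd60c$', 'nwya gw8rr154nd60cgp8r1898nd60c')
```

['cgp8r1']

This matches optionally a literal 'g', then zero or more of a non-digit, then the literal '8r1' (captured as 'val'); then zero or more of a digit, then the literal 'nd6', then the literal '0c'; then anchored at the end.
Matches: at [17:31] match 'cgp8r1898nd60c', group 1 = 'cgp8r1'.
One capturing group, so `findall` returns just the captured substring from the one match — 1 in all.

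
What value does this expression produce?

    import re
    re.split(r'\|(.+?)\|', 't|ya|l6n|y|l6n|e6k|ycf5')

Matches to split on: at [1:5] → '|ya|'; at [8:11] → '|y|'; at [14:19] → '|e6k|'.
Because the pattern has a capturing group, `split` also inserts each captured text between the pieces.

['t', 'ya', 'l6n', 'y', 'l6n', 'e6k', 'ycf5']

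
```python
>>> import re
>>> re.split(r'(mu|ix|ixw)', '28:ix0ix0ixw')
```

Alternation isn't longest-match — the leftmost alternative that fits at this position is chosen.
Matches to split on: at [3:5] → 'ix'; at [6:8] → 'ix'; at [9:11] → 'ix'.
`re.split` interleaves the captured-group text with the surrounding fragments.

['28:', 'ix', '0', 'ix', '0', 'ix', 'w']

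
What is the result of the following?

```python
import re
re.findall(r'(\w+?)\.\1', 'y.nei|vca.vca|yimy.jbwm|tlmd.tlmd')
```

['vca', 'tlmd']

The backreference `\1` re-matches whatever the first group consumed, character for character.
Scanning left to right: at [6:13] match 'vca.vca', group 1 = 'vca'; at [24:33] match 'tlmd.tlmd', group 1 = 'tlmd'.
Because there's exactly one group, `findall` drops the full match and keeps group 1 from each hit.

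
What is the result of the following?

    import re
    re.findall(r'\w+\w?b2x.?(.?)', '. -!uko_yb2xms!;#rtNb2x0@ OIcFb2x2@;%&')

This matches one or more of a word character, then optionally a word character; then the literal 'b2x', then optionally any character; then optionally any character (captured).
Walking the string: at [4:14] match 'uko_yb2xms', group 1 = 's'; at [17:25] match 'rtNb2x0@', group 1 = '@'; at [26:35] match 'OIcFb2x2@', group 1 = '@'.
`findall` collects group 1 from each match (3 total).

['s', '@', '@']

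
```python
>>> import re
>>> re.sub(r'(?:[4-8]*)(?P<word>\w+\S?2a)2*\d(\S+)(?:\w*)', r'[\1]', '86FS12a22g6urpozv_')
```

'[FS12a]'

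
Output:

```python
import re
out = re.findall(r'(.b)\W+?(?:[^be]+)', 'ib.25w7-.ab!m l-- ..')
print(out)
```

['ib']

The pattern matches any character, then a literal 'b' (captured); then one or more of a non-word character (lazy); then one or more of any character except [be] (non-capturing group).
Scanning left to right: at [0:10] match 'ib.25w7-.a', group 1 = 'ib'.
One capturing group, so `findall` returns just the captured substring from the one match — 1 in all.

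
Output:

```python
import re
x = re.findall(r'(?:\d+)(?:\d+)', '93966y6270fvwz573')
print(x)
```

['93966', '6270', '573']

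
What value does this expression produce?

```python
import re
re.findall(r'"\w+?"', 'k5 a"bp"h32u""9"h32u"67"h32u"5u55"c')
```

['"bp"', '"9"', '"67"', '"5u55"']

`findall` yields the raw match text (4 of them) because the pattern has no groups.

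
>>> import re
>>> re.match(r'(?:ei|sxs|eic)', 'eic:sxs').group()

Alternation tries branches left to right and keeps the first one that lets the overall match succeed at that position.
`re.match` only tries the pattern at the start of the string.
The match spans [0:2] → 'ei'.

'ei'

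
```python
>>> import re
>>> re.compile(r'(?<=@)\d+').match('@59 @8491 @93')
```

None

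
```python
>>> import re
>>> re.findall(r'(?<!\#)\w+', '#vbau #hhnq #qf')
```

['bau', 'hnq', 'f']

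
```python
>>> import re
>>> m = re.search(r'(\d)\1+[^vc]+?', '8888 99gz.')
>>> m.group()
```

`\1` is not a pattern — it's the concrete string captured by group 1, re-applied verbatim.
Unlike `match`, `search` isn't anchored — it looks for the pattern anywhere in the string.
The match spans [0:5] → '8888 '.
Captured: group 1 = '8'.

'8888 '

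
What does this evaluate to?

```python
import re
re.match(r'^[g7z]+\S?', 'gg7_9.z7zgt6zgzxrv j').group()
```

With `match`, the pattern is implicitly anchored at the beginning.
The match spans [0:4] → 'gg7_'.

'gg7_'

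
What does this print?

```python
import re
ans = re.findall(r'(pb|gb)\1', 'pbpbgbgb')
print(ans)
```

After group 1 captures some text, `\1` only succeeds where that same text appears again.
Scanning left to right: at [0:4] match 'pbpb', group 1 = 'pb'; at [4:8] match 'gbgb', group 1 = 'gb'.
`findall` collects group 1 from each match (2 total).

['pb', 'gb']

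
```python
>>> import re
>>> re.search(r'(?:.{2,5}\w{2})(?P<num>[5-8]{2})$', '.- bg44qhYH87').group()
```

'g44qhYH87'

The pattern matches 2 to 5 of any character, then exactly 2 of a word character (non-capturing group); then exactly 2 of a character in [5-8] (captured as 'num'); then anchored at the end.
Unlike `match`, `search` isn't anchored — it looks for the pattern anywhere in the string.
The match spans [4:13] → 'g44qhYH87'.
Captured: group 1 = '87'.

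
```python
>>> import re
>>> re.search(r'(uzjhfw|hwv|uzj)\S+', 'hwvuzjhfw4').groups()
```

Unlike `match`, `search` isn't anchored — it looks for the pattern anywhere in the string.
The match spans [0:10] → 'hwvuzjhfw4'.
Captured: group 1 = 'hwv'.

('hwv',)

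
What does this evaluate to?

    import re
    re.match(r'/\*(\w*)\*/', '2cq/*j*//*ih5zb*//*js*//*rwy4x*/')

`match` is anchored at position 0; if the pattern doesn't fit there, it returns None.
Here the string doesn't start with a match, so the call returns None.

None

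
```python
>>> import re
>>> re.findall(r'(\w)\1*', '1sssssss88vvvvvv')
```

['1', 's', '8', 'v']

The backreference `\1` re-matches whatever the first group consumed, character for character.
Because there's exactly one group, `findall` drops the full match and keeps group 1 from each hit.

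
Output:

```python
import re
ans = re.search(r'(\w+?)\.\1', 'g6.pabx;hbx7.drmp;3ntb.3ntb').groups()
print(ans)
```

A backreference is literal: `\1` must see the identical characters the first group matched.
`re.search` scans for the first position where the pattern succeeds.
The match spans [18:27] → '3ntb.3ntb'.
Captured: group 1 = '3ntb'.

('3ntb',)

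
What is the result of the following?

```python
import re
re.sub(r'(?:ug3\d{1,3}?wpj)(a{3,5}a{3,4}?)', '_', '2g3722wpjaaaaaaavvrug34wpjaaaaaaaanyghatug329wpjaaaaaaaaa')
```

Pattern: the literal 'ug3', then 1 to 3 of a digit (lazy), then the literal 'wpj' (non-capturing group); then 3 to 5 of the literal 'a', then 3 to 4 of a literal 'a' (lazy) (captured).
Each match is replaced by '_'.

'2g3722wpjaaaaaaavvr_nyghat_a'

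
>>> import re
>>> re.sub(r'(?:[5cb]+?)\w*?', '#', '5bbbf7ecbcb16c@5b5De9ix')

The pattern matches one or more of one of [5cb] (lazy) (non-capturing group); then zero or more of a word character (lazy).
With the lazy modifier that quantifier settles for the fewest repetitions that let the rest of the pattern succeed (the atoms after it are unaffected and can still be greedy).
Matches: at [0:1] → '5'; at [1:2] → 'b'; at [2:3] → 'b'; at [3:4] → 'b'; at [7:8] → 'c'; ….
Each match is replaced by '#'.

'####f7e####16#@###De9ix'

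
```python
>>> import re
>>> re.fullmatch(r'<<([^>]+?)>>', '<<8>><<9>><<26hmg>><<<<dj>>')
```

For `fullmatch`, every character of the input must be accounted for by the pattern.
Here the string isn't matched end-to-end, so the call returns None.

None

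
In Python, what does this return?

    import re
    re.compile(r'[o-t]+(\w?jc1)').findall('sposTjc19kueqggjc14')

['Tjc1']

Pattern: one or more of a character in [o-t]; then optionally a word character, then the literal 'jc1' (captured).
With a single group, `findall` returns only what that group captured — 1 item.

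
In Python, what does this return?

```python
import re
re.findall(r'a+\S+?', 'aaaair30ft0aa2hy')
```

This matches one or more of a literal 'a'; then one or more of a non-whitespace character (lazy).
A non-greedy quantifier consumes as few characters as it can — just enough that the remainder of the pattern still matches from where it stops; whatever follows it matches normally.
Walking the string: at [0:5] → 'aaaai'; at [11:14] → 'aa2'.
`findall` yields the raw match text (2 of them) because the pattern has no groups.

['aaaai', 'aa2']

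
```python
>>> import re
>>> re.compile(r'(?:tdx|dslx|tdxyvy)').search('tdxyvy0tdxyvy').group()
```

Alternation isn't longest-match — the leftmost alternative that fits at this position is chosen.
`re.search` scans for the first position where the pattern succeeds.
The match spans [0:3] → 'tdx'.

'tdx'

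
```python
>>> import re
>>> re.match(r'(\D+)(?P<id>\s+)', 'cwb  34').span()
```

(0, 5)

This matches one or more of a non-digit (captured); then one or more of whitespace (captured as 'id').
With `match`, the pattern is implicitly anchored at the beginning.
The match spans [0:5] → 'cwb  '.
Captured: group 1 = 'cwb ', group 2 = ' '.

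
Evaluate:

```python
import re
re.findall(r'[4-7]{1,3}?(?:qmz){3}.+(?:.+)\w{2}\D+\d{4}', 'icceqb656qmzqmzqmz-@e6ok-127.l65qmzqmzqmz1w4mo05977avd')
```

['656qmzqmzqmz-@e6ok-127.l65qmzqmzqmz1w4mo0597']

`findall` yields the raw match text (1 of them) because the pattern has no groups.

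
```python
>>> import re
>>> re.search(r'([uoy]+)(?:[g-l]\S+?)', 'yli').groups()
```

('y',)

This matches one or more of one of [uoy] (captured); then a character in [g-l], then one or more of a non-whitespace character (lazy) (non-capturing group).
`search` walks the string left to right and returns the first match it finds.
The match spans [0:3] → 'yli'.
Captured: group 1 = 'y'.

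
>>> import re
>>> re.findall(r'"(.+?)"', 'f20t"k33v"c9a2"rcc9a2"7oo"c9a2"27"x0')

Scanning left to right: at [4:10] match '"k33v"', group 1 = 'k33v'; at [14:22] match '"rcc9a2"', group 1 = 'rcc9a2'; at [25:31] match '"c9a2"', group 1 = 'c9a2'.
Because there's exactly one group, `findall` drops the full match and keeps group 1 from each hit.

['k33v', 'rcc9a2', 'c9a2']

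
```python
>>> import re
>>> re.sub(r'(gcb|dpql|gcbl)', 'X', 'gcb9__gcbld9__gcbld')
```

'X9__Xld9__Xld'

Branches in `(...|...)` are attempted left-to-right; the first branch that allows the whole pattern to succeed is taken.
Matches: at [0:3] → 'gcb'; at [6:9] → 'gcb'; at [14:17] → 'gcb'.
`sub` substitutes 'X' at each match site.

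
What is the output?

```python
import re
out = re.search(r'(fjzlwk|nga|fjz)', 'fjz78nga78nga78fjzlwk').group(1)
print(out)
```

The match spans [0:3] → 'fjz'.
Captured: group 1 = 'fjz'.

fjz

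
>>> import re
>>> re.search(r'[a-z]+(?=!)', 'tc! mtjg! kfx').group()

'tc'

The lookaround is zero-width — it requires the adjacent text to match without consuming it, so the asserted text isn't part of the match.
The match spans [0:2] → 'tc'.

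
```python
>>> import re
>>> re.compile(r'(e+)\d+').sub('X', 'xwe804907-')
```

'xwX-'

Pattern: one or more of a literal 'e' (captured); then one or more of a digit.
Each match is replaced by 'X'.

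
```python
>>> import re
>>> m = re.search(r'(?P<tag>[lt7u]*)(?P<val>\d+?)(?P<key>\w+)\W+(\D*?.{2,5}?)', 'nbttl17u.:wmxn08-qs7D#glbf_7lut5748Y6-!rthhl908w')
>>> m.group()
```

'ttl17u.:wm'

Lazy quantifiers expand one character at a time until the remainder of the pattern can match.
The match spans [2:12] → 'ttl17u.:wm'.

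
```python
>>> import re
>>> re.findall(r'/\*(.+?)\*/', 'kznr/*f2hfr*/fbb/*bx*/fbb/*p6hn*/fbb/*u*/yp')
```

['f2hfr', 'bx', 'p6hn', 'u']

Lazy quantifiers expand one character at a time until the remainder of the pattern can match.
Walking the string: at [4:13] match '/*f2hfr*/', group 1 = 'f2hfr'; at [16:22] match '/*bx*/', group 1 = 'bx'; at [25:33] match '/*p6hn*/', group 1 = 'p6hn'; at [36:41] match '/*u*/', group 1 = 'u'.
Because there's exactly one group, `findall` drops the full match and keeps group 1 from each hit.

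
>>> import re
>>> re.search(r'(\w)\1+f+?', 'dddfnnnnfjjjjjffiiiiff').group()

`\1` has to match the exact text group 1 already captured.
Unlike `match`, `search` isn't anchored — it looks for the pattern anywhere in the string.
The match spans [0:4] → 'dddf'.
Captured: group 1 = 'd'.

'dddf'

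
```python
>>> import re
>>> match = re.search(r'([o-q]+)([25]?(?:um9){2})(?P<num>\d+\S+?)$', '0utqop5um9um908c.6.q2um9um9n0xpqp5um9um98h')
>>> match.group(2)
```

'5um9um9'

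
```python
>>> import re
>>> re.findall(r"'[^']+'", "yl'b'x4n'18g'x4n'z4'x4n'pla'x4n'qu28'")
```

["'b'", "'18g'", "'z4'", "'pla'", "'qu28'"]

Scanning left to right: at [2:5] → "'b'"; at [8:13] → "'18g'"; at [16:20] → "'z4'"; at [23:28] → "'pla'"; at [31:37] → "'qu28'".
Since nothing is captured, `findall` lists the 5 matched substrings directly.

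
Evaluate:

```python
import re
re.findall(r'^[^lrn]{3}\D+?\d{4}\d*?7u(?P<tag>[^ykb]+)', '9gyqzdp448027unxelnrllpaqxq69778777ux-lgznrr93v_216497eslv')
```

['nxelnrllpaqxq69778777ux-lgznrr93v_216497eslv']

Because there's exactly one group, `findall` drops the full match and keeps group 1 from the one hit.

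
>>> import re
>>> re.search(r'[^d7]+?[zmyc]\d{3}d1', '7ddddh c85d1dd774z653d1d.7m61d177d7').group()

'4z653d1'

Pattern: one or more of any character except [d7] (lazy), then one of [zmyc]; then exactly 3 of a digit, then the literal 'd1'.
`re.search` scans for the first position where the pattern succeeds.
The match spans [16:23] → '4z653d1'.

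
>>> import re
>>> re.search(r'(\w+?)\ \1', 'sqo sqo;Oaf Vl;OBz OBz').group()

'sqo sqo'

`\1` is not a pattern — it's the concrete string captured by group 1, re-applied verbatim.
The match spans [0:7] → 'sqo sqo'.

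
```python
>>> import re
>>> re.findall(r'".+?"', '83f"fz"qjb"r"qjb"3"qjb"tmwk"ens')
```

['"fz"', '"r"', '"3"', '"tmwk"']

A `+?`/`*?`/`{m,n}?` starts at its minimum and grows only as far as needed for what follows to match.
Scanning left to right: at [3:7] → '"fz"'; at [10:13] → '"r"'; at [16:19] → '"3"'; at [22:28] → '"tmwk"'.
With no groups in the pattern, `findall` gives back each whole match — 4 here.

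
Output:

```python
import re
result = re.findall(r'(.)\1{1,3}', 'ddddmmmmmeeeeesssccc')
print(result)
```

`\1` is not a pattern — it's the concrete string captured by group 1, re-applied verbatim.
Scanning left to right: at [0:4] match 'dddd', group 1 = 'd'; at [4:8] match 'mmmm', group 1 = 'm'; at [9:13] match 'eeee', group 1 = 'e'; at [14:17] match 'sss', group 1 = 's'; at [17:20] match 'ccc', group 1 = 'c'.
`findall` collects group 1 from each match (5 total).

['d', 'm', 'e', 's', 'c']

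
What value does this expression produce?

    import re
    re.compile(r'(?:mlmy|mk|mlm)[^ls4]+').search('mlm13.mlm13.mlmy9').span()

The match spans [0:7] → 'mlm13.m'.

(0, 7)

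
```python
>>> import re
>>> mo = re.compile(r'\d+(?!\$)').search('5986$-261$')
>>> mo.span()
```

(0, 3)

Because the assertion is negative and zero-width, positions next to the forbidden text are skipped.
`search` walks the string left to right and returns the first match it finds.
The match spans [0:3] → '598'.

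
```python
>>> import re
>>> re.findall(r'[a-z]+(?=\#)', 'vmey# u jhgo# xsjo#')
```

The lookaround is zero-width — it requires the adjacent text to match without consuming it, so the asserted text isn't part of the match.
No capturing groups, so `findall` returns the 3 full match strings.

['vmey', 'jhgo', 'xsjo']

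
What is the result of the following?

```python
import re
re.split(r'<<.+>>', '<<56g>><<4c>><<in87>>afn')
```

['', 'afn']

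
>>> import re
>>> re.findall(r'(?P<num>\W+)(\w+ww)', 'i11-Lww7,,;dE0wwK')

[('-', 'Lww'), (',,;', 'dE0ww')]

The pattern matches one or more of a non-word character (captured as 'num'); then one or more of a word character, then the literal 'ww' (captured).
Matches: at [3:7] match '-Lww', groups = ('-', 'Lww'); at [8:16] match ',,;dE0ww', groups = (',,;', 'dE0ww').
With 2 capturing groups, `findall` returns a 2-tuple per match.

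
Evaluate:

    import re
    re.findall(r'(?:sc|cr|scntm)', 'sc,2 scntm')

['sc', 'sc']

The regex engine tests alternatives in the order written; an earlier branch that matches wins even if a later one would match more.
Matches: at [0:2] → 'sc'; at [5:7] → 'sc'.
With no groups in the pattern, `findall` gives back each whole match — 2 here.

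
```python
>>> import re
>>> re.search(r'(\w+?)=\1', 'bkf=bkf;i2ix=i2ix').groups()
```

The match spans [0:7] → 'bkf=bkf'.
Captured: group 1 = 'bkf'.

('bkf',)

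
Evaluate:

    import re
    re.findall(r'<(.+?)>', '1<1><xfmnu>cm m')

['1', 'xfmnu']

The `?` after the quantifier makes it lazy — it takes as little as possible before letting the rest of the pattern try.
With a single group, `findall` returns only what that group captured — 2 items.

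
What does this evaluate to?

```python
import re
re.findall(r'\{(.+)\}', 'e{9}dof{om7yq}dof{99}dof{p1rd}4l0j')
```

Walking the string: at [1:30] match '{9}dof{om7yq}dof{99}dof{p1rd}', group 1 = '9}dof{om7yq}dof{99}dof{p1rd'.
One capturing group, so `findall` returns just the captured substring from the one match — 1 in all.

['9}dof{om7yq}dof{99}dof{p1rd']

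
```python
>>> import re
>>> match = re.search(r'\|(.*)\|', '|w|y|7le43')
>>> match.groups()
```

('w|y',)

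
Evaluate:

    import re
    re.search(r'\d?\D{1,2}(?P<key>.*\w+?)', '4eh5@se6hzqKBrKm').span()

(0, 16)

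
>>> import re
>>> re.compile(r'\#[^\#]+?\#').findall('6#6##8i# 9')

['#6#', '#8i#']

Scanning left to right: at [1:4] → '#6#'; at [4:8] → '#8i#'.
With no groups in the pattern, `findall` gives back each whole match — 2 here.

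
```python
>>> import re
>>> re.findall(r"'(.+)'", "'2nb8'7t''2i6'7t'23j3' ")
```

`findall` collects group 1 from the one match (1 total).

["2nb8'7t''2i6'7t'23j3"]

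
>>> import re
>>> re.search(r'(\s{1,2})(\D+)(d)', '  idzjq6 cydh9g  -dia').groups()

('  ', 'i', 'd')

The match spans [0:4] → '  id'.
Captured: group 1 = '  ', group 2 = 'i', group 3 = 'd'.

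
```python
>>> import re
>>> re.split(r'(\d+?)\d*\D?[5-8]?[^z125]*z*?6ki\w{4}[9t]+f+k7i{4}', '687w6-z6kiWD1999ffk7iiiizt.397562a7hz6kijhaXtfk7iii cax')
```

The pattern matches one or more of a digit (lazy) (captured); then zero or more of a digit, then optionally a non-digit; then optionally a character in [5-8], then zero or more of any character except [z125], then zero or more of the literal 'z' (lazy); then the literal '6ki', then exactly 4 of a word character, then one or more of one of [9t]; then one or more of a literal 'f', then the literal 'k7', then exactly 4 of a literal 'i'.
A `+?`/`*?`/`{m,n}?` starts at its minimum and grows only as far as needed for what follows to match.
Matches to split on: at [0:24] → '687w6-z6kiWD1999ffk7iiii'.
`re.split` interleaves the captured-group text with the surrounding fragments.

['', '6', 'zt.397562a7hz6kijhaXtfk7iii cax']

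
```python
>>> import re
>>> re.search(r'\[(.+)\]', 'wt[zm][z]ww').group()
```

'[zm][z]'

The match spans [2:9] → '[zm][z]'.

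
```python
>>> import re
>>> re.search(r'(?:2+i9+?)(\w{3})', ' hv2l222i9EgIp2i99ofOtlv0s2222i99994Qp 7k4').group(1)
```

'EgI'

The match spans [5:13] → '222i9EgI'.
Captured: group 1 = 'EgI'.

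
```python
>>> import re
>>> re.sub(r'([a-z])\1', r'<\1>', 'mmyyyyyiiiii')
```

'<m><y><y>y<i><i>i'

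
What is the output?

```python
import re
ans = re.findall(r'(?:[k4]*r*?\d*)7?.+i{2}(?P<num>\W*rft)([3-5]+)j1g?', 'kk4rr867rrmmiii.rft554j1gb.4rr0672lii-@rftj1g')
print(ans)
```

The pattern matches zero or more of one of [k4], then zero or more of the literal 'r' (lazy), then zero or more of a digit (non-capturing group); then optionally the literal '7', then one or more of any character, then exactly 2 of a literal 'i'; then zero or more of a non-word character, then the literal 'rft' (captured as 'num'); then one or more of a character in [3-5] (captured); then the literal 'j1', then optionally the literal 'g'.
Scanning left to right: at [0:25] match 'kk4rr867rrmmiii.rft554j1g', groups = ('.rft', '554').
Multiple groups make `findall` return tuples — one 2-tuple for the one match.

[('.rft', '554')]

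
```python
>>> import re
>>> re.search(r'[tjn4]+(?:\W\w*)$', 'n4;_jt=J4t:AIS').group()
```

'4t:AIS'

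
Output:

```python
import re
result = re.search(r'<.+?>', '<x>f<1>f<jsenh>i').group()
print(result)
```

A `+?`/`*?`/`{m,n}?` starts at its minimum and grows only as far as needed for what follows to match.
`search` walks the string left to right and returns the first match it finds.
The match spans [0:3] → '<x>'.

<x>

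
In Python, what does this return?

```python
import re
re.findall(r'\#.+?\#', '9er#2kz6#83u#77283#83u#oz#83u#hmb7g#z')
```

['#2kz6#', '#77283#', '#oz#', '#hmb7g#']

Walking the string: at [3:9] → '#2kz6#'; at [12:19] → '#77283#'; at [22:26] → '#oz#'; at [29:36] → '#hmb7g#'.
`findall` yields the raw match text (4 of them) because the pattern has no groups.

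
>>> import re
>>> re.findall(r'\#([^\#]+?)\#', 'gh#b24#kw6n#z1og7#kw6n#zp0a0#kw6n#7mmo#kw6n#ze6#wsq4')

['b24', 'z1og7', 'zp0a0', '7mmo', 'ze6']

Matches: at [2:7] match '#b24#', group 1 = 'b24'; at [11:18] match '#z1og7#', group 1 = 'z1og7'; at [22:29] match '#zp0a0#', group 1 = 'zp0a0'; at [33:39] match '#7mmo#', group 1 = '7mmo'; at [43:48] match '#ze6#', group 1 = 'ze6'.
With a single group, `findall` returns only what that group captured — 5 items.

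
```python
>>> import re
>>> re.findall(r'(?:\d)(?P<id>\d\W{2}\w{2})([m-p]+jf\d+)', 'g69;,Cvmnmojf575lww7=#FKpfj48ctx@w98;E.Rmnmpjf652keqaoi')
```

The pattern matches a digit (non-capturing group); then a digit, then exactly 2 of a non-word character, then exactly 2 of a word character (captured as 'id'); then one or more of a character in [m-p], then the literal 'jf', then one or more of a digit (captured).
Scanning left to right: at [1:16] match '69;,Cvmnmojf575', groups = ('9;,Cv', 'mnmojf575').
2 groups means the one result is a tuple of 2 captured strings — 1 here.

[('9;,Cv', 'mnmojf575')]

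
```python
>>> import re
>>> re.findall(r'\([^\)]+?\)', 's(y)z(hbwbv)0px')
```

['(y)', '(hbwbv)']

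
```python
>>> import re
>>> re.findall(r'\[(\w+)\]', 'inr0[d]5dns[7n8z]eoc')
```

Walking the string: at [4:7] match '[d]', group 1 = 'd'; at [11:17] match '[7n8z]', group 1 = '7n8z'.
One capturing group, so `findall` returns just the captured substring from each match — 2 in all.

['d', '7n8z']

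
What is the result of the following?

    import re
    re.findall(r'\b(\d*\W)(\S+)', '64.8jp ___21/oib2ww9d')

The pattern matches a word boundary (`\b`, zero-width); then zero or more of a digit, then a non-word character (captured); then one or more of a non-whitespace character (captured).
Matches: at [0:6] match '64.8jp', groups = ('64.', '8jp'); at [6:21] match ' ___21/oib2ww9d', groups = (' ', '___21/oib2ww9d').
`findall` packs the 2 group values into a tuple for every match.

[('64.', '8jp'), (' ', '___21/oib2ww9d')]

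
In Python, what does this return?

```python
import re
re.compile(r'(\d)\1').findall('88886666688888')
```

['8', '8', '6', '6', '8', '8']

After group 1 captures some text, `\1` only succeeds where that same text appears again.
Walking the string: at [0:2] match '88', group 1 = '8'; at [2:4] match '88', group 1 = '8'; at [4:6] match '66', group 1 = '6'; at [6:8] match '66', group 1 = '6'; at [9:11] match '88', group 1 = '8'; ….
With a single group, `findall` returns only what that group captured — 6 items.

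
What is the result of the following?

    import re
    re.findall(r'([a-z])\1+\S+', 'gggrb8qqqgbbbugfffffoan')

The backreference `\1` re-matches whatever the first group consumed, character for character.
Walking the string: at [0:23] match 'gggrb8qqqgbbbugfffffoan', group 1 = 'g'.
With a single group, `findall` returns only what that group captured — 1 item.

['g']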